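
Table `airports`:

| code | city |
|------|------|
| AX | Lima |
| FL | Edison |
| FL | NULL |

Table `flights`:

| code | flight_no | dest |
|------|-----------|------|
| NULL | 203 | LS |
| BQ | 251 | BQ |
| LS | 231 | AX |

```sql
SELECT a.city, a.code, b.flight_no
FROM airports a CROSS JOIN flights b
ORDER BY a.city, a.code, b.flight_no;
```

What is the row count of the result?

9

CROSS JOIN pairs every row of `airports` with every row of `flights`: 3 × 3 = 9 rows.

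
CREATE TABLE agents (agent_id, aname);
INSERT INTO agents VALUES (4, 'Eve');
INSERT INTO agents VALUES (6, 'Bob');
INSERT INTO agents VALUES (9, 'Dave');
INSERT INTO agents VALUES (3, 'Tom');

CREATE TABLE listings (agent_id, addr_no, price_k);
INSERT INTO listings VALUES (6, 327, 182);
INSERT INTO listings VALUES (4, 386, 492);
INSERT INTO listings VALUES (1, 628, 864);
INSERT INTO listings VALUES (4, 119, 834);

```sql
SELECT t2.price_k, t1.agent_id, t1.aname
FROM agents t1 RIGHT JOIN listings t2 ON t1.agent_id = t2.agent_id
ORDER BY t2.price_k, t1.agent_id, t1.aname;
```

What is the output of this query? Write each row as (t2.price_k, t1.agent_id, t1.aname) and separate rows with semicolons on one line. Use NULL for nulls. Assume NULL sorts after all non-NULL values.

(182, 6, Bob); (492, 4, Eve); (834, 4, Eve); (864, NULL, NULL)

RIGHT JOIN keeps every row from `listings`; unmatched rows get NULL for `agents`'s columns.
Matching on t1.agent_id = t2.agent_id.
- agent_id=4: 2 matching t2 row(s), so 2 row(s) emitted.
- agent_id=6: 1 matching t2 row(s), so 1 row(s) emitted.
- agent_id=9: no matching t2 row.
- agent_id=3: no matching t2 row.
- 1 row(s) from t2 found no t1 partner → padded with NULL.
After projecting and ordering:
t2.price_k | t1.agent_id | t1.aname
182 | 6 | Bob
492 | 4 | Eve
834 | 4 | Eve
864 | NULL | NULL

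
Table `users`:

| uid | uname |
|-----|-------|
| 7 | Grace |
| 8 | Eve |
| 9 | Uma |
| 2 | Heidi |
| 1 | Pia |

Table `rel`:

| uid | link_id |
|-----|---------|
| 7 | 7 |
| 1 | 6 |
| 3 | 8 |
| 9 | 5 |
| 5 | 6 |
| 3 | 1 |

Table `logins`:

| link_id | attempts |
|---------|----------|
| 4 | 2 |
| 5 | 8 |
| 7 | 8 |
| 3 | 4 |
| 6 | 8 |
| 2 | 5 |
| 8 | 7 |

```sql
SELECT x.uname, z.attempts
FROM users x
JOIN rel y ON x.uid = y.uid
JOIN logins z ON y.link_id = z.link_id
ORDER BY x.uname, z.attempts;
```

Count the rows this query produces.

Step 1 — x INNER JOIN y on uid → 3 row(s).
Then INNER JOIN `logins z` on link_id: keep only rows whose y.link_id appears in z.
Result: 3 row(s).

3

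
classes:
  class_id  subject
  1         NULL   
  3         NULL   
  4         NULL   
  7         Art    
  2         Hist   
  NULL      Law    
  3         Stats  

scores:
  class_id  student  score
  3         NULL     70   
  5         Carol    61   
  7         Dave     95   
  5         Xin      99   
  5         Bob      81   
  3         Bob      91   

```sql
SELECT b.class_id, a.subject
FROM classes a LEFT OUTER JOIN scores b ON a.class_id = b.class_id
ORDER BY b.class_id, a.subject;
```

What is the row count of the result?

9

LEFT JOIN keeps every row from `classes`; unmatched rows get NULL for `scores`'s columns.
Matching on a.class_id = b.class_id. A NULL in a compared column never satisfies the condition.
Matched pairs: 5; unmatched a rows kept: 4.
Total: 5 matched + 4 padded = 9 rows.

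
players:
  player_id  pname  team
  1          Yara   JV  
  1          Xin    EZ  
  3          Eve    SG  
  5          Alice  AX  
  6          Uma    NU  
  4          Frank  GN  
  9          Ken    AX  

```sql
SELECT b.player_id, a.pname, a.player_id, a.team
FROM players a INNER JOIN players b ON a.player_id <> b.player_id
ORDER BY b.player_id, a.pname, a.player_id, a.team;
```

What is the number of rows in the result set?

INNER JOIN keeps only pairs where the ON condition holds.
Matching on a.player_id <> b.player_id.
- player_id=1: 5 matching b row(s), so 5 row(s) emitted.
- player_id=1: 5 matching b row(s), so 5 row(s) emitted.
- player_id=3: 6 matching b row(s), so 6 row(s) emitted.
- player_id=5: 6 matching b row(s), so 6 row(s) emitted.
- player_id=6: 6 matching b row(s), so 6 row(s) emitted.
- player_id=4: 6 matching b row(s), so 6 row(s) emitted.
- player_id=9: 6 matching b row(s), so 6 row(s) emitted.
Total: 40 rows.

40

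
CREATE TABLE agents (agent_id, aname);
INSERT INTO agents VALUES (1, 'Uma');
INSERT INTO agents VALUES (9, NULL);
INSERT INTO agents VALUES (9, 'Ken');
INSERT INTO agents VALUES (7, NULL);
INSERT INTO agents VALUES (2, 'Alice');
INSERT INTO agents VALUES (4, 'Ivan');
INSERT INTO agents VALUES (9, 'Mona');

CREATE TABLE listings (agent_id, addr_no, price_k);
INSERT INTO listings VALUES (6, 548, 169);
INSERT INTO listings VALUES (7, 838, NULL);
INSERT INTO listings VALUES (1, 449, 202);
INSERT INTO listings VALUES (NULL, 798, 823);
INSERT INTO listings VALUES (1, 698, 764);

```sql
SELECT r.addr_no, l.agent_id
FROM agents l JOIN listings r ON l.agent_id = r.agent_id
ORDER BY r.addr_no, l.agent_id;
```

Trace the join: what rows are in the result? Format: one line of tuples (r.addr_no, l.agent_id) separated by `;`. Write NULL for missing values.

INNER JOIN keeps only pairs where the ON condition holds.
Matching on l.agent_id = r.agent_id. A NULL in a compared column never satisfies the condition.
Matched pairs: 3.

(449, 1); (698, 1); (838, 7)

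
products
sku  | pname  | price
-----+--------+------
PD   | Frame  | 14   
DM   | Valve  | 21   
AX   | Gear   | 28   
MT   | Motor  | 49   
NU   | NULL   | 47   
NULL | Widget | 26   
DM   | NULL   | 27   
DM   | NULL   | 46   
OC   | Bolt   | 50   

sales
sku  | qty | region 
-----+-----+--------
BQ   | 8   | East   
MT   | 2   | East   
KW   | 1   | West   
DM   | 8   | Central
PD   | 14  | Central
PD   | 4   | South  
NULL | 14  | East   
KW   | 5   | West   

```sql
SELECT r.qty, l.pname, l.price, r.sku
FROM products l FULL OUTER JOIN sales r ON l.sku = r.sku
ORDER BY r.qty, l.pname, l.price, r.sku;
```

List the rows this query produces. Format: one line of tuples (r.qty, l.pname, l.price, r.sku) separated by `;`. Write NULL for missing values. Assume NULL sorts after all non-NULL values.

(1, NULL, NULL, KW); (2, Motor, 49, MT); (4, Frame, 14, PD); (5, NULL, NULL, KW); (8, Valve, 21, DM); (8, NULL, 27, DM); (8, NULL, 46, DM); (8, NULL, NULL, BQ); (14, Frame, 14, PD); (14, NULL, NULL, NULL); (NULL, Bolt, 50, NULL); (NULL, Gear, 28, NULL); (NULL, Widget, 26, NULL); (NULL, NULL, 47, NULL)

FULL OUTER JOIN keeps every row from both sides; unmatched rows get NULL for the other side's columns.
Matching on l.sku = r.sku. A NULL in a compared column never satisfies the condition.
- l row (sku=PD): matches 2 r row(s) → 2 output row(s).
- l row (sku=DM): matches 1 r row(s) → 1 output row(s).
- l row (sku=AX): no match → kept, r columns NULL.
- l row (sku=MT): matches 1 r row(s) → 1 output row(s).
- l row (sku=NU): no match → kept, r columns NULL.
- l row (sku=NULL): no match → kept, r columns NULL.
- l row (sku=DM): matches 1 r row(s) → 1 output row(s).
- l row (sku=DM): matches 1 r row(s) → 1 output row(s).
- l row (sku=OC): no match → kept, r columns NULL.
- 4 r row(s) had no l match → kept, l columns NULL.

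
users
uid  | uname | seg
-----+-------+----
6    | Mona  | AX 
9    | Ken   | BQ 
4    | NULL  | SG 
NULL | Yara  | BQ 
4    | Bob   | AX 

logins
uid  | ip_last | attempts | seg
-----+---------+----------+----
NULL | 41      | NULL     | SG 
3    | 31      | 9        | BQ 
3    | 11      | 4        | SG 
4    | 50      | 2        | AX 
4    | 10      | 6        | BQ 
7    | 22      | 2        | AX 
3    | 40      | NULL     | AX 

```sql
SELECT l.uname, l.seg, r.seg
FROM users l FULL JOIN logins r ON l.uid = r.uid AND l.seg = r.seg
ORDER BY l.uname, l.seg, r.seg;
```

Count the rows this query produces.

11

FULL OUTER JOIN keeps every row from both sides; unmatched rows get NULL for the other side's columns.
Matching on l.uid = r.uid AND l.seg = r.seg. A NULL in a compared column never satisfies the condition.
Matched pairs: 1; unmatched l rows kept: 4; unmatched r rows kept: 6.
Total: 1 matched + 10 padded = 11 rows.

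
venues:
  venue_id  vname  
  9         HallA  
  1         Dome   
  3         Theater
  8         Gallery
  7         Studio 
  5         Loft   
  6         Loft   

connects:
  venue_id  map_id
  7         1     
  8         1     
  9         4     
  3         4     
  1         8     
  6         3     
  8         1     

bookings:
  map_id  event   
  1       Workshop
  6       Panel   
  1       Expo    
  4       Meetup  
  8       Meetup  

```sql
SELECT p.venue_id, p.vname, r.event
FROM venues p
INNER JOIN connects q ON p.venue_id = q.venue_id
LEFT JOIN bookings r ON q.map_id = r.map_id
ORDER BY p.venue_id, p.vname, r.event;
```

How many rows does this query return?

10

Joins associate left-to-right: venues INNER JOIN connects on venue_id gives 7 intermediate row(s).
Then LEFT JOIN `bookings r` on map_id: each of those 7 rows is kept; rows whose q.map_id has no match in r get NULL for r's columns.
Result: 10 row(s).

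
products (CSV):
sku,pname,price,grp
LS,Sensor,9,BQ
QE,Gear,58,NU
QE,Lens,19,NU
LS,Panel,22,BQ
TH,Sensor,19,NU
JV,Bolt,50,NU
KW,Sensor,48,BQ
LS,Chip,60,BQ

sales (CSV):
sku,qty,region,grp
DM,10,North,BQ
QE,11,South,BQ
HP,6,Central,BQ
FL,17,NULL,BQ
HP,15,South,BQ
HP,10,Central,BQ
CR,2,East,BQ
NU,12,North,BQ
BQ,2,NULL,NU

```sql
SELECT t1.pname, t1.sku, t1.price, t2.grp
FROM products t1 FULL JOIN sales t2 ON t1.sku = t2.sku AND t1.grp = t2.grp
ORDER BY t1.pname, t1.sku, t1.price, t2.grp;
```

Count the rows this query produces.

FULL OUTER JOIN keeps every row from both sides; unmatched rows get NULL for the other side's columns.
Matching on t1.sku = t2.sku AND t1.grp = t2.grp.
- sku=LS, grp=BQ: no t2 row matches, row kept with t2 columns NULL.
- sku=QE, grp=NU: no t2 row matches, row kept with t2 columns NULL.
- sku=QE, grp=NU: no t2 row matches, row kept with t2 columns NULL.
- sku=LS, grp=BQ: no t2 row matches, row kept with t2 columns NULL.
- sku=TH, grp=NU: no t2 row matches, row kept with t2 columns NULL.
- sku=JV, grp=NU: no t2 row matches, row kept with t2 columns NULL.
- sku=KW, grp=BQ: no t2 row matches, row kept with t2 columns NULL.
- sku=LS, grp=BQ: no t2 row matches, row kept with t2 columns NULL.
- 9 t2 row(s) had no t1 match → kept, t1 columns NULL.
Total: 0 matched + 17 padded = 17 rows.

17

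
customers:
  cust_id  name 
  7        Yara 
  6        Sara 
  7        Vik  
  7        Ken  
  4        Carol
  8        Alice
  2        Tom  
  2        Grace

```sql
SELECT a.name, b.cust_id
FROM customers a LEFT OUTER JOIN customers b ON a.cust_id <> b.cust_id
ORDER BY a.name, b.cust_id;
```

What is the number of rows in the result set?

48

LEFT JOIN keeps every row from `customers a`; unmatched rows get NULL for `customers b`'s columns.
Matching on a.cust_id <> b.cust_id.
- cust_id=7: 5 matching b row(s), so 5 row(s) emitted.
- cust_id=6: 7 matching b row(s), so 7 row(s) emitted.
- cust_id=7: 5 matching b row(s), so 5 row(s) emitted.
- cust_id=7: 5 matching b row(s), so 5 row(s) emitted.
- cust_id=4: 7 matching b row(s), so 7 row(s) emitted.
- cust_id=8: 7 matching b row(s), so 7 row(s) emitted.
- cust_id=2: 6 matching b row(s), so 6 row(s) emitted.
- cust_id=2: 6 matching b row(s), so 6 row(s) emitted.
Total: 48 rows.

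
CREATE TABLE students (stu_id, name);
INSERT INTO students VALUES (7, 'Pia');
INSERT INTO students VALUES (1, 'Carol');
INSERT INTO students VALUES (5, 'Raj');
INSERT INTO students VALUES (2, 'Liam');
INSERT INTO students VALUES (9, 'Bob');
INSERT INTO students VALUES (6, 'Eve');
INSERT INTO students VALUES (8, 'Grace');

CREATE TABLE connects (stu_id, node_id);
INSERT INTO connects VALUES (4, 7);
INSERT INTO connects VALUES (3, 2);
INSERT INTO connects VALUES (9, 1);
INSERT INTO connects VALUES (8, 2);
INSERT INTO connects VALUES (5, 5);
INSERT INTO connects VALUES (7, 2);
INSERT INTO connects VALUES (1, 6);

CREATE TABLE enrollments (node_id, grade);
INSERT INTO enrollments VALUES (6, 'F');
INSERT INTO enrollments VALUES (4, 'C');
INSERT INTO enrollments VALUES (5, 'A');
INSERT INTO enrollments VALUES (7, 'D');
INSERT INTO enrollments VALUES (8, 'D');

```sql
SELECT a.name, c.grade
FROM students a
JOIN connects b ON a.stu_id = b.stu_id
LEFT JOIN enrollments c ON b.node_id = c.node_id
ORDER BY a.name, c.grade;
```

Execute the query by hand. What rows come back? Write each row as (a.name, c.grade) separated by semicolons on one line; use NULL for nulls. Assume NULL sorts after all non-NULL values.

(Bob, NULL); (Carol, F); (Grace, NULL); (Pia, NULL); (Raj, A)

Evaluate left to right. First `students a INNER JOIN connects b` on stu_id: 5 row(s).
Then LEFT JOIN `enrollments c` on node_id: each of those 5 rows is kept; rows whose b.node_id has no match in c get NULL for c's columns.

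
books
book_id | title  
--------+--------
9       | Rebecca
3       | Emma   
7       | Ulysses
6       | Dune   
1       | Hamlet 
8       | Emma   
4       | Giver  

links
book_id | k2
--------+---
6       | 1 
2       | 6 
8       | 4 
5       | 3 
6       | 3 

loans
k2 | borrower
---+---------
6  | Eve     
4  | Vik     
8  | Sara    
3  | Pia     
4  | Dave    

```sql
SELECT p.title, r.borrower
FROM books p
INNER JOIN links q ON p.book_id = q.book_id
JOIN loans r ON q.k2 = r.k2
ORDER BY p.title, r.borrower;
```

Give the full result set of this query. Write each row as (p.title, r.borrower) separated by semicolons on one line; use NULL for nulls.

(Dune, Pia); (Emma, Dave); (Emma, Vik)

Step 1 — p INNER JOIN q on book_id → 3 row(s).
Then INNER JOIN `loans r` on k2: keep only rows whose q.k2 appears in r.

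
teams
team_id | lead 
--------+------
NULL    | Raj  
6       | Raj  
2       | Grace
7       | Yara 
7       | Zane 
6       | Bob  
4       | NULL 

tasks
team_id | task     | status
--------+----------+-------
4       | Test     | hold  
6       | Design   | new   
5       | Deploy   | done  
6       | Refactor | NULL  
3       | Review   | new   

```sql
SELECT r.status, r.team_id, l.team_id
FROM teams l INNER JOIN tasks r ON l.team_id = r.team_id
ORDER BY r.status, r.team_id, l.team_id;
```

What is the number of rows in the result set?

INNER JOIN keeps only pairs where the ON condition holds.
Matching on l.team_id = r.team_id. A NULL in a compared column never satisfies the condition.
Matched pairs: 5.
Total: 5 rows.

5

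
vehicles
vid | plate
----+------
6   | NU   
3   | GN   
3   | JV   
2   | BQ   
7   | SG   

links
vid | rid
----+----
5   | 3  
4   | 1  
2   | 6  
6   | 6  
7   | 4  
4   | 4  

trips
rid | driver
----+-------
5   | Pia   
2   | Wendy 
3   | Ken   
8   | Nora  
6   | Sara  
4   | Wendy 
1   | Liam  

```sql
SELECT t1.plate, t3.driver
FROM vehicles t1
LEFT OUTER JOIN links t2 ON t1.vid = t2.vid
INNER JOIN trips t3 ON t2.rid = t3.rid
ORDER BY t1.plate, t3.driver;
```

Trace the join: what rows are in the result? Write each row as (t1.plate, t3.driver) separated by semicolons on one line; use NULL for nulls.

(BQ, Sara); (NU, Sara); (SG, Wendy)

Evaluate left to right. First `vehicles t1 LEFT JOIN links t2` on vid: 5 row(s).
Then INNER JOIN `trips t3` on rid: keep only rows whose t2.rid appears in t3.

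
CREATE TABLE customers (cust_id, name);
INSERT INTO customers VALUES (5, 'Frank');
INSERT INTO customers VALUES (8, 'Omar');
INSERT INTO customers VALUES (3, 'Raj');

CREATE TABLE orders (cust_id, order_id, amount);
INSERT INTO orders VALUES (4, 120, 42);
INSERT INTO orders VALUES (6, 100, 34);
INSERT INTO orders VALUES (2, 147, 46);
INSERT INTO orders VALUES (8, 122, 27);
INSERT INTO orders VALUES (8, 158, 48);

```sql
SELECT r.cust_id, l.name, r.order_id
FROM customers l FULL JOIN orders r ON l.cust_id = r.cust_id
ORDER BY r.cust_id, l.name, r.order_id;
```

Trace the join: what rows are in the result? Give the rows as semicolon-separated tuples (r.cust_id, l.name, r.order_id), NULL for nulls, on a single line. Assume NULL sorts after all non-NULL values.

(2, NULL, 147); (4, NULL, 120); (6, NULL, 100); (8, Omar, 122); (8, Omar, 158); (NULL, Frank, NULL); (NULL, Raj, NULL)

FULL OUTER JOIN keeps every row from both sides; unmatched rows get NULL for the other side's columns.
Matching on l.cust_id = r.cust_id.
- l (cust_id=5) has no partner → padded with NULL.
- l (cust_id=8) pairs with 2 row(s) of r.
- l (cust_id=3) has no partner → padded with NULL.
- plus 3 unmatched r row(s), each kept with NULL l columns.
After projecting and ordering:
r.cust_id | l.name | r.order_id
2 | NULL | 147
4 | NULL | 120
6 | NULL | 100
8 | Omar | 122
8 | Omar | 158
NULL | Frank | NULL
NULL | Raj | NULL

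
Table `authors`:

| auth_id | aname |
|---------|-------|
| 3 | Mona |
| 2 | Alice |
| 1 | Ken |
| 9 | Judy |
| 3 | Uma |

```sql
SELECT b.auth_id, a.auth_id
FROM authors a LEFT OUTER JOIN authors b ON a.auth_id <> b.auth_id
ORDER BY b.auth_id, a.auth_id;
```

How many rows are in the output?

LEFT JOIN keeps every row from `authors a`; unmatched rows get NULL for `authors b`'s columns.
Matching on a.auth_id <> b.auth_id.
- auth_id=3: 3 matching b row(s), so 3 row(s) emitted.
- auth_id=2: 4 matching b row(s), so 4 row(s) emitted.
- auth_id=1: 4 matching b row(s), so 4 row(s) emitted.
- auth_id=9: 4 matching b row(s), so 4 row(s) emitted.
- auth_id=3: 3 matching b row(s), so 3 row(s) emitted.
Total: 18 rows.

18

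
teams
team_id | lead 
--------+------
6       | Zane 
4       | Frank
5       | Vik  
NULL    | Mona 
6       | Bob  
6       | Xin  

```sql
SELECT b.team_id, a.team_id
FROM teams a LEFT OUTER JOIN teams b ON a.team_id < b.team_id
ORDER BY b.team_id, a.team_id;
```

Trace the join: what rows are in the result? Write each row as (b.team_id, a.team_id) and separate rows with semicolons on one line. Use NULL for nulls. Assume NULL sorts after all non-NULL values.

(5, 4); (6, 4); (6, 4); (6, 4); (6, 5); (6, 5); (6, 5); (NULL, 6); (NULL, 6); (NULL, 6); (NULL, NULL)

LEFT JOIN keeps every row from `teams a`; unmatched rows get NULL for `teams b`'s columns.
Matching on a.team_id < b.team_id. A NULL in a compared column never satisfies the condition.
- a (team_id=6) has no partner → padded with NULL.
- a (team_id=4) pairs with 4 row(s) of b.
- a (team_id=5) pairs with 3 row(s) of b.
- a (team_id=NULL) has no partner → padded with NULL.
- a (team_id=6) has no partner → padded with NULL.
- a (team_id=6) has no partner → padded with NULL.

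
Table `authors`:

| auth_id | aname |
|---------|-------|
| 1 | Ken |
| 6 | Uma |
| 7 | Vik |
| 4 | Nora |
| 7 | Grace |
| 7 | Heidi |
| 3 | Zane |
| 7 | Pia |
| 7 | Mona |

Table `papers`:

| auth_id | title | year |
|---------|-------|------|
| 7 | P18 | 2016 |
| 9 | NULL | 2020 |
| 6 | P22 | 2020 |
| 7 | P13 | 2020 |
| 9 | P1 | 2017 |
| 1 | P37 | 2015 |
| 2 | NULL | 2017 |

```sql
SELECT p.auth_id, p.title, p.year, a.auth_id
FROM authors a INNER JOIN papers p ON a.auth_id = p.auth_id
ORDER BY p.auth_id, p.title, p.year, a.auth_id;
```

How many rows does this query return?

INNER JOIN keeps only pairs where the ON condition holds.
Matching on a.auth_id = p.auth_id.
- auth_id=1: 1 matching p row(s), so 1 row(s) emitted.
- auth_id=6: 1 matching p row(s), so 1 row(s) emitted.
- auth_id=7: 2 matching p row(s), so 2 row(s) emitted.
- auth_id=4: no matching p row, dropped.
- auth_id=7: 2 matching p row(s), so 2 row(s) emitted.
- auth_id=7: 2 matching p row(s), so 2 row(s) emitted.
- auth_id=3: no matching p row, dropped.
- auth_id=7: 2 matching p row(s), so 2 row(s) emitted.
- auth_id=7: 2 matching p row(s), so 2 row(s) emitted.
Total: 12 rows.

12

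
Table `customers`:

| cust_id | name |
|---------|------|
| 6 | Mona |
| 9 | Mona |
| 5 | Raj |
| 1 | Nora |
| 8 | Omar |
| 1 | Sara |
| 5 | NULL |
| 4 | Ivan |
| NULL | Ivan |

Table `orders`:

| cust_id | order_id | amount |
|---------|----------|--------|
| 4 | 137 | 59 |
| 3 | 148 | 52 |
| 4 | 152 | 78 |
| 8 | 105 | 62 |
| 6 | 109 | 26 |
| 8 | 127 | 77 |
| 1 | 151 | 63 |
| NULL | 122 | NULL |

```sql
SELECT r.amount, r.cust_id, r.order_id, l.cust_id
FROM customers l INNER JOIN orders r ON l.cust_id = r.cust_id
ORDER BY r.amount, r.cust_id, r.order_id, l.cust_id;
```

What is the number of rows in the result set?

7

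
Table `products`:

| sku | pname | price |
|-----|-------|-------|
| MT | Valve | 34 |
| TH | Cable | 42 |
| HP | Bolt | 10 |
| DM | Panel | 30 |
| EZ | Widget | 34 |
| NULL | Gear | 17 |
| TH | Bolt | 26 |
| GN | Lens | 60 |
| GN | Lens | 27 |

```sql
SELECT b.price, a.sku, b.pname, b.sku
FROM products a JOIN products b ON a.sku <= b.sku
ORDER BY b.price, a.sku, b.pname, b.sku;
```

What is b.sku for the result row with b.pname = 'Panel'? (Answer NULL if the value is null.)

INNER JOIN keeps only pairs where the ON condition holds.
Matching on a.sku <= b.sku. A NULL in a compared column never satisfies the condition.
- a (sku=MT) pairs with 3 row(s) of b.
- a (sku=TH) pairs with 2 row(s) of b.
- a (sku=HP) pairs with 4 row(s) of b.
- a (sku=DM) pairs with 8 row(s) of b.
- a (sku=EZ) pairs with 7 row(s) of b.
- a (sku=NULL) has no partner → excluded.
- a (sku=TH) pairs with 2 row(s) of b.
- a (sku=GN) pairs with 6 row(s) of b.
- a (sku=GN) pairs with 6 row(s) of b.

DM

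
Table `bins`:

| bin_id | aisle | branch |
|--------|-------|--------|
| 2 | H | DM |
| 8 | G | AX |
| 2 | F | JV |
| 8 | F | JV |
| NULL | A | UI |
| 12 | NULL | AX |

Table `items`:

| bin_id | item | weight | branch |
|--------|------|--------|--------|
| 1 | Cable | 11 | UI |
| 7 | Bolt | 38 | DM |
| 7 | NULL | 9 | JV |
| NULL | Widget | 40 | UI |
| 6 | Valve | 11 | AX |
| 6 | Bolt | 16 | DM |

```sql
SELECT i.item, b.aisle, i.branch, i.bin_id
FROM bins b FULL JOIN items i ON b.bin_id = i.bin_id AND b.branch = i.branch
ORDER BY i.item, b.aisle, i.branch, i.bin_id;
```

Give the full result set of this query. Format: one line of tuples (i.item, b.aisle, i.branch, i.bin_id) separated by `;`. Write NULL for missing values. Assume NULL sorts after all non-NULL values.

(Bolt, NULL, DM, 6); (Bolt, NULL, DM, 7); (Cable, NULL, UI, 1); (Valve, NULL, AX, 6); (Widget, NULL, UI, NULL); (NULL, A, NULL, NULL); (NULL, F, NULL, NULL); (NULL, F, NULL, NULL); (NULL, G, NULL, NULL); (NULL, H, NULL, NULL); (NULL, NULL, JV, 7); (NULL, NULL, NULL, NULL)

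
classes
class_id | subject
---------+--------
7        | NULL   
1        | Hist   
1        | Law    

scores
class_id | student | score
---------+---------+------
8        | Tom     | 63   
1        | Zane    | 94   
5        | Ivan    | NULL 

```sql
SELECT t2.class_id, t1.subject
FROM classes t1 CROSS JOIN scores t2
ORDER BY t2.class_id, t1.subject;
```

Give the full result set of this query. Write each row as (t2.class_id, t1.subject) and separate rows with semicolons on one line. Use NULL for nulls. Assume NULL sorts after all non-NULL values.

CROSS JOIN pairs every row of `classes` with every row of `scores`: 3 × 3 = 9 rows.
After projecting and ordering:
t2.class_id | t1.subject
1 | Hist
1 | Law
1 | NULL
5 | Hist
5 | Law
5 | NULL
8 | Hist
8 | Law
8 | NULL

(1, Hist); (1, Law); (1, NULL); (5, Hist); (5, Law); (5, NULL); (8, Hist); (8, Law); (8, NULL)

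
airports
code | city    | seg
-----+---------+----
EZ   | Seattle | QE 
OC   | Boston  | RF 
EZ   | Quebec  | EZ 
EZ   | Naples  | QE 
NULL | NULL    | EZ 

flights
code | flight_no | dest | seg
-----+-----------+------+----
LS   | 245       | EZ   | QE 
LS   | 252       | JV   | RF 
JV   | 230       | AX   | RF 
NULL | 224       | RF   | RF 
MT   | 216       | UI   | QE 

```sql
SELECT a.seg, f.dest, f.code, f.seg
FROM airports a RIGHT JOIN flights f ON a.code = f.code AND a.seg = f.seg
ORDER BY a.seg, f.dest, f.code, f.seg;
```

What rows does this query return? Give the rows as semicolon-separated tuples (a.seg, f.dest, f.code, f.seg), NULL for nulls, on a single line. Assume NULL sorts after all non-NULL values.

(NULL, AX, JV, RF); (NULL, EZ, LS, QE); (NULL, JV, LS, RF); (NULL, RF, NULL, RF); (NULL, UI, MT, QE)

RIGHT JOIN keeps every row from `flights`; unmatched rows get NULL for `airports`'s columns.
Matching on a.code = f.code AND a.seg = f.seg. A NULL in a compared column never satisfies the condition.
- a (code=EZ, seg=QE) has no partner in f.
- a (code=OC, seg=RF) has no partner in f.
- a (code=EZ, seg=EZ) has no partner in f.
- a (code=EZ, seg=QE) has no partner in f.
- a (code=NULL, seg=EZ) has no partner in f.
- 5 row(s) from f found no a partner → padded with NULL.
After projecting and ordering:
a.seg | f.dest | f.code | f.seg
NULL | AX | JV | RF
NULL | EZ | LS | QE
NULL | JV | LS | RF
NULL | RF | NULL | RF
NULL | UI | MT | QE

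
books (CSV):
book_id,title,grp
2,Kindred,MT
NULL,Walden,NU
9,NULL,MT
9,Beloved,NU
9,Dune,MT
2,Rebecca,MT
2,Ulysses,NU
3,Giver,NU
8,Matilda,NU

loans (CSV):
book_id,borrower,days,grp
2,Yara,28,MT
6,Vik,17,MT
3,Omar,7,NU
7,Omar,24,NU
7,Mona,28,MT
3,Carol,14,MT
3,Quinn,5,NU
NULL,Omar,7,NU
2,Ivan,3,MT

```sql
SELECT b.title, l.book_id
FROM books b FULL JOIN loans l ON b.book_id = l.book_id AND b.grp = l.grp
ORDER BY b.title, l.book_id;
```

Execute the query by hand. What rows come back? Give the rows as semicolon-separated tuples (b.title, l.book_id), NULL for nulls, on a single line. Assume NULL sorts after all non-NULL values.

FULL OUTER JOIN keeps every row from both sides; unmatched rows get NULL for the other side's columns.
Matching on b.book_id = l.book_id AND b.grp = l.grp. A NULL in a compared column never satisfies the condition.
Matched pairs: 6; unmatched b rows kept: 6; unmatched l rows kept: 5.

(Beloved, NULL); (Dune, NULL); (Giver, 3); (Giver, 3); (Kindred, 2); (Kindred, 2); (Matilda, NULL); (Rebecca, 2); (Rebecca, 2); (Ulysses, NULL); (Walden, NULL); (NULL, 3); (NULL, 6); (NULL, 7); (NULL, 7); (NULL, NULL); (NULL, NULL)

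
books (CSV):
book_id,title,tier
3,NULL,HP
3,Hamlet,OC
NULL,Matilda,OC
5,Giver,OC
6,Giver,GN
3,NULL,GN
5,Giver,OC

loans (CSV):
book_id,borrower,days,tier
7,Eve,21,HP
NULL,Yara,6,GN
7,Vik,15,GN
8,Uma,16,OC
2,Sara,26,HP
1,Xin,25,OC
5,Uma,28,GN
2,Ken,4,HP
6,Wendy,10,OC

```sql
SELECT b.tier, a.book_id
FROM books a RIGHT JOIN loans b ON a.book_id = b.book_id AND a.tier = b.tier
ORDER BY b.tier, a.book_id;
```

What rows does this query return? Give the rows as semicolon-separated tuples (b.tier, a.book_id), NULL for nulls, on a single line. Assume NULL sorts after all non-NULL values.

(GN, NULL); (GN, NULL); (GN, NULL); (HP, NULL); (HP, NULL); (HP, NULL); (OC, NULL); (OC, NULL); (OC, NULL)

RIGHT JOIN keeps every row from `loans`; unmatched rows get NULL for `books`'s columns.
Matching on a.book_id = b.book_id AND a.tier = b.tier. A NULL in a compared column never satisfies the condition.
Matched pairs: 0; unmatched b rows kept: 9.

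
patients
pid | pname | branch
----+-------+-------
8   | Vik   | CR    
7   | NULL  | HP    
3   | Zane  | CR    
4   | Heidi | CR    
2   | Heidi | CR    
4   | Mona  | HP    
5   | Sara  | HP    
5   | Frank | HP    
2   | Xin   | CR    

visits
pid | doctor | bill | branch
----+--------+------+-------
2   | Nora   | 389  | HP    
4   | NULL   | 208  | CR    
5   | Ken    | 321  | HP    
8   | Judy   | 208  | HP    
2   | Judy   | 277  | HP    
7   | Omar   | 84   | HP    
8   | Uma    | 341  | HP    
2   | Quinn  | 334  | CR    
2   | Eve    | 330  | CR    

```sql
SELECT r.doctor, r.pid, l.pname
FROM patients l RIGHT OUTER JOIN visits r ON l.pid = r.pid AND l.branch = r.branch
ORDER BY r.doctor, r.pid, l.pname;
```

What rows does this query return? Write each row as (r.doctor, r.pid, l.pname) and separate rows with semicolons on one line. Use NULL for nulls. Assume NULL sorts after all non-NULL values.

RIGHT JOIN keeps every row from `visits`; unmatched rows get NULL for `patients`'s columns.
Matching on l.pid = r.pid AND l.branch = r.branch.
Matched pairs: 8; unmatched r rows kept: 4.

(Eve, 2, Heidi); (Eve, 2, Xin); (Judy, 2, NULL); (Judy, 8, NULL); (Ken, 5, Frank); (Ken, 5, Sara); (Nora, 2, NULL); (Omar, 7, NULL); (Quinn, 2, Heidi); (Quinn, 2, Xin); (Uma, 8, NULL); (NULL, 4, Heidi)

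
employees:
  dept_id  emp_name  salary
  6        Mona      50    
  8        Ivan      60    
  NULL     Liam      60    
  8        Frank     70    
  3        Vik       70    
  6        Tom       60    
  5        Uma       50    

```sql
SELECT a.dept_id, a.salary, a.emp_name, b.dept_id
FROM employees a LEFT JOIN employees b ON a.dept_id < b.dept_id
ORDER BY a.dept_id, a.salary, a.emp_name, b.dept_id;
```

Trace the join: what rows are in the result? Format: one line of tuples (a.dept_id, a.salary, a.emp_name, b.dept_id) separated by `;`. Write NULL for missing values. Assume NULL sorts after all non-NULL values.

(3, 70, Vik, 5); (3, 70, Vik, 6); (3, 70, Vik, 6); (3, 70, Vik, 8); (3, 70, Vik, 8); (5, 50, Uma, 6); (5, 50, Uma, 6); (5, 50, Uma, 8); (5, 50, Uma, 8); (6, 50, Mona, 8); (6, 50, Mona, 8); (6, 60, Tom, 8); (6, 60, Tom, 8); (8, 60, Ivan, NULL); (8, 70, Frank, NULL); (NULL, 60, Liam, NULL)

LEFT JOIN keeps every row from `employees a`; unmatched rows get NULL for `employees b`'s columns.
Matching on a.dept_id < b.dept_id. A NULL in a compared column never satisfies the condition.
Matched pairs: 13; unmatched a rows kept: 3.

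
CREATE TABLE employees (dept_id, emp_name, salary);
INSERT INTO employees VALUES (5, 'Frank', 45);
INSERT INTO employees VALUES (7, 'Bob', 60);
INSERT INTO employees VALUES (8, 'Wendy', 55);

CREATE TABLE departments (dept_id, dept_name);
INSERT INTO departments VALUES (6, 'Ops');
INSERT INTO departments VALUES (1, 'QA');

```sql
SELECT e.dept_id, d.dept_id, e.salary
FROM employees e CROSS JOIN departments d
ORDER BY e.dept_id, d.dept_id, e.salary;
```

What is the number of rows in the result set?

6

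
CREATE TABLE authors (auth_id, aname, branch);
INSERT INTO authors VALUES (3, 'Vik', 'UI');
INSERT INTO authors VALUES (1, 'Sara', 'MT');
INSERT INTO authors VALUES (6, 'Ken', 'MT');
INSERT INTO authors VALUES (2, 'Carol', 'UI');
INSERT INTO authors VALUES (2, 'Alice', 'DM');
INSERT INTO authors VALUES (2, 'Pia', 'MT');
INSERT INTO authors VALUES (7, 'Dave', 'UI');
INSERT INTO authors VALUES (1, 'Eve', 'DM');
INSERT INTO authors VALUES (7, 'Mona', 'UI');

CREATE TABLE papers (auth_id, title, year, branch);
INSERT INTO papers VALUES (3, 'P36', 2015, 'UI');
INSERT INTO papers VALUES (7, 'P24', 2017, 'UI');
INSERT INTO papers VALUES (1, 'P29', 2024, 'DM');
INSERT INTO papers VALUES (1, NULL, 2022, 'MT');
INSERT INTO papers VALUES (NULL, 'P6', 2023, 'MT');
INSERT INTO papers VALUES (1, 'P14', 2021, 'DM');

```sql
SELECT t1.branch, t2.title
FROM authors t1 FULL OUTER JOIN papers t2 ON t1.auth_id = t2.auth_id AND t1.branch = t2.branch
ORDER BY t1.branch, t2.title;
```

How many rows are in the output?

11

FULL OUTER JOIN keeps every row from both sides; unmatched rows get NULL for the other side's columns.
Matching on t1.auth_id = t2.auth_id AND t1.branch = t2.branch. A NULL in a compared column never satisfies the condition.
- t1 row (auth_id=3, branch=UI): matches 1 t2 row(s) → 1 output row(s).
- t1 row (auth_id=1, branch=MT): matches 1 t2 row(s) → 1 output row(s).
- t1 row (auth_id=6, branch=MT): no match → kept, t2 columns NULL.
- t1 row (auth_id=2, branch=UI): no match → kept, t2 columns NULL.
- t1 row (auth_id=2, branch=DM): no match → kept, t2 columns NULL.
- t1 row (auth_id=2, branch=MT): no match → kept, t2 columns NULL.
- t1 row (auth_id=7, branch=UI): matches 1 t2 row(s) → 1 output row(s).
- t1 row (auth_id=1, branch=DM): matches 2 t2 row(s) → 2 output row(s).
- t1 row (auth_id=7, branch=UI): matches 1 t2 row(s) → 1 output row(s).
- 1 t2 row(s) had no t1 match → kept, t1 columns NULL.
Total: 6 matched + 5 padded = 11 rows.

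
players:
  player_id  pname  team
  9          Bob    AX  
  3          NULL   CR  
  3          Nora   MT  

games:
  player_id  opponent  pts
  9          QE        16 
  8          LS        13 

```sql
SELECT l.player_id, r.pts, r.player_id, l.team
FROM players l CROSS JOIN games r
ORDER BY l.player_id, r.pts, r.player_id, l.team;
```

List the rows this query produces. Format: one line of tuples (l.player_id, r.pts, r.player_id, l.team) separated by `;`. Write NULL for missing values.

(3, 13, 8, CR); (3, 13, 8, MT); (3, 16, 9, CR); (3, 16, 9, MT); (9, 13, 8, AX); (9, 16, 9, AX)

CROSS JOIN pairs every row of `players` with every row of `games`: 3 × 2 = 6 rows.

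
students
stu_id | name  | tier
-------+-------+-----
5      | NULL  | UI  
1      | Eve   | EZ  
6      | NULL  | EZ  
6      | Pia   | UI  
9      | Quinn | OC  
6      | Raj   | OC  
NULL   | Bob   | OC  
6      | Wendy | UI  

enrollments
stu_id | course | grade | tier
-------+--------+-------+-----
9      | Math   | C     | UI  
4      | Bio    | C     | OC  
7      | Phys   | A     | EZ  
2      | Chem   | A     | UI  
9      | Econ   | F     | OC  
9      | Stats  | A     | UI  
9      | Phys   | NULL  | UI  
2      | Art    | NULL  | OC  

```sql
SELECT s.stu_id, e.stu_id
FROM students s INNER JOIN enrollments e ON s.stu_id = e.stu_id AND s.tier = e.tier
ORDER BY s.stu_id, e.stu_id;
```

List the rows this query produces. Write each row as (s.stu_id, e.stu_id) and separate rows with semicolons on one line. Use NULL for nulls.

(9, 9)

INNER JOIN keeps only pairs where the ON condition holds.
Matching on s.stu_id = e.stu_id AND s.tier = e.tier. A NULL in a compared column never satisfies the condition.
Matched pairs: 1.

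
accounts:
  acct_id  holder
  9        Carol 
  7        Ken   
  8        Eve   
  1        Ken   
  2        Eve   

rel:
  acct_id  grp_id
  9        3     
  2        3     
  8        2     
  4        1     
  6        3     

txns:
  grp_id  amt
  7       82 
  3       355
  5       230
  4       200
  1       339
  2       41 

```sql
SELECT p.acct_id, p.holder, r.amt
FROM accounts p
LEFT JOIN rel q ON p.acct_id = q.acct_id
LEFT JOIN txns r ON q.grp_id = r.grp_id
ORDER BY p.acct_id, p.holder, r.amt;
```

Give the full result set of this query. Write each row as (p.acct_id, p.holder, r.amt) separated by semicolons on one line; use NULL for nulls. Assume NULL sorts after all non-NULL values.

(1, Ken, NULL); (2, Eve, 355); (7, Ken, NULL); (8, Eve, 41); (9, Carol, 355)

Evaluate left to right. First `accounts p LEFT JOIN rel q` on acct_id: 5 row(s).
Then LEFT JOIN `txns r` on grp_id: each of those 5 rows is kept; rows whose q.grp_id has no match in r get NULL for r's columns.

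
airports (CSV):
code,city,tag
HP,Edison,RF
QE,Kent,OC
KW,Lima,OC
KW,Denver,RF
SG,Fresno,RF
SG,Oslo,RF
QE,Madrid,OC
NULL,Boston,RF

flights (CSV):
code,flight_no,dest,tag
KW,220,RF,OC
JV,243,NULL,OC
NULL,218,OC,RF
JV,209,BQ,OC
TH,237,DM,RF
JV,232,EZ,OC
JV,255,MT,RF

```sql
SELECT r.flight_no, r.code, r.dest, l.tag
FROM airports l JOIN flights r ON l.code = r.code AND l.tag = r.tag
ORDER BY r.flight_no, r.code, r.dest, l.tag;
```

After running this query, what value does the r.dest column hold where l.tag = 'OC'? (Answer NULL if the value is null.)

RF

INNER JOIN keeps only pairs where the ON condition holds.
Matching on l.code = r.code AND l.tag = r.tag. A NULL in a compared column never satisfies the condition.
Matched pairs: 1.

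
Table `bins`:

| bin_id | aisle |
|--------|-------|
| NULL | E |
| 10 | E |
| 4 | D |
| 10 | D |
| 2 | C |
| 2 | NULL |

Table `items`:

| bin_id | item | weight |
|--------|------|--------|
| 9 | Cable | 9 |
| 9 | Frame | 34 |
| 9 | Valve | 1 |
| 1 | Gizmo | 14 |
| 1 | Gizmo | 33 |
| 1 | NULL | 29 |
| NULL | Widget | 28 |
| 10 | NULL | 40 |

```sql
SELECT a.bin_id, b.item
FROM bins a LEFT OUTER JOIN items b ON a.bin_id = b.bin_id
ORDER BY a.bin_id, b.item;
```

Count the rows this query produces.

6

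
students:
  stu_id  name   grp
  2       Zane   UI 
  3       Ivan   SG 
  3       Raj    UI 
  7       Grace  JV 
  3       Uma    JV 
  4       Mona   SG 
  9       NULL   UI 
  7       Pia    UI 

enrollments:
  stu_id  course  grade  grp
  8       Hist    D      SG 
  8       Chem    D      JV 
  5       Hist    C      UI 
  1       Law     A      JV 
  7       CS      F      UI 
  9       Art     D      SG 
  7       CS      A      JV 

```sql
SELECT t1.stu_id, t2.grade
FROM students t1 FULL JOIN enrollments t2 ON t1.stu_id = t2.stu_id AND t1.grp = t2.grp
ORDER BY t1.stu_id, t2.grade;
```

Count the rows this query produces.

13

FULL OUTER JOIN keeps every row from both sides; unmatched rows get NULL for the other side's columns.
Matching on t1.stu_id = t2.stu_id AND t1.grp = t2.grp.
- t1 row (stu_id=2, grp=UI): no match → kept, t2 columns NULL.
- t1 row (stu_id=3, grp=SG): no match → kept, t2 columns NULL.
- t1 row (stu_id=3, grp=UI): no match → kept, t2 columns NULL.
- t1 row (stu_id=7, grp=JV): matches 1 t2 row(s) → 1 output row(s).
- t1 row (stu_id=3, grp=JV): no match → kept, t2 columns NULL.
- t1 row (stu_id=4, grp=SG): no match → kept, t2 columns NULL.
- t1 row (stu_id=9, grp=UI): no match → kept, t2 columns NULL.
- t1 row (stu_id=7, grp=UI): matches 1 t2 row(s) → 1 output row(s).
- 5 t2 row(s) had no t1 match → kept, t1 columns NULL.
Total: 2 matched + 11 padded = 13 rows.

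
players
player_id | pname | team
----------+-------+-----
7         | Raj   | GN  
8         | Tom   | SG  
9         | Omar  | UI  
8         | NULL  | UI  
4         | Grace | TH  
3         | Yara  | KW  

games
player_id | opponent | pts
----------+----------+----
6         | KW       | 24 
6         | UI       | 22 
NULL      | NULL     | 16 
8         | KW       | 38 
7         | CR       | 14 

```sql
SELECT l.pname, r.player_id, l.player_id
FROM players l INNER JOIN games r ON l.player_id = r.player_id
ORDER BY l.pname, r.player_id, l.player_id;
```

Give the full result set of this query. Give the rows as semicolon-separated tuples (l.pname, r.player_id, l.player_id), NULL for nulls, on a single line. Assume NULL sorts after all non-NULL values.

(Raj, 7, 7); (Tom, 8, 8); (NULL, 8, 8)

INNER JOIN keeps only pairs where the ON condition holds.
Matching on l.player_id = r.player_id. A NULL in a compared column never satisfies the condition.
- l[0] player_id=7 → 1 match(es) in r → 1 row(s).
- l[1] player_id=8 → 1 match(es) in r → 1 row(s).
- l[2] player_id=9 → no match; dropped.
- l[3] player_id=8 → 1 match(es) in r → 1 row(s).
- l[4] player_id=4 → no match; dropped.
- l[5] player_id=3 → no match; dropped.
After projecting and ordering:
l.pname | r.player_id | l.player_id
Raj | 7 | 7
Tom | 8 | 8
NULL | 8 | 8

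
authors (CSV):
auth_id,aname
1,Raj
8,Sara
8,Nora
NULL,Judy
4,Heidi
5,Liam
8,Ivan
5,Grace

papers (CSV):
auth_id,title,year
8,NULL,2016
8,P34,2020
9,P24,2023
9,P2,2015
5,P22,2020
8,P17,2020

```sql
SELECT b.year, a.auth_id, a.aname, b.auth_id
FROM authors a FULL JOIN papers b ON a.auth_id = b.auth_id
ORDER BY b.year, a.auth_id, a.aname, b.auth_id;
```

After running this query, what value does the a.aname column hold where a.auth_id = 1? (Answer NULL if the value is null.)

FULL OUTER JOIN keeps every row from both sides; unmatched rows get NULL for the other side's columns.
Matching on a.auth_id = b.auth_id. A NULL in a compared column never satisfies the condition.
- a row (auth_id=1): no match → kept, b columns NULL.
- a row (auth_id=8): matches 3 b row(s) → 3 output row(s).
- a row (auth_id=8): matches 3 b row(s) → 3 output row(s).
- a row (auth_id=NULL): no match → kept, b columns NULL.
- a row (auth_id=4): no match → kept, b columns NULL.
- a row (auth_id=5): matches 1 b row(s) → 1 output row(s).
- a row (auth_id=8): matches 3 b row(s) → 3 output row(s).
- a row (auth_id=5): matches 1 b row(s) → 1 output row(s).
- plus 2 unmatched b row(s), each kept with NULL a columns.

Raj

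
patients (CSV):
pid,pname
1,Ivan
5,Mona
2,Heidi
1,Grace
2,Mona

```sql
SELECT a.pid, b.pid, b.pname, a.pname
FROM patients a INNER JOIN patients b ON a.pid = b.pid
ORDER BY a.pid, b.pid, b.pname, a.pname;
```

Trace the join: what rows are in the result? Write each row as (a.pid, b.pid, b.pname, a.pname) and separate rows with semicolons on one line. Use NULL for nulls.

INNER JOIN keeps only pairs where the ON condition holds.
Matching on a.pid = b.pid.
- a (pid=1) pairs with 2 row(s) of b.
- a (pid=5) pairs with 1 row(s) of b.
- a (pid=2) pairs with 2 row(s) of b.
- a (pid=1) pairs with 2 row(s) of b.
- a (pid=2) pairs with 2 row(s) of b.
After projecting and ordering:
a.pid | b.pid | b.pname | a.pname
1 | 1 | Grace | Grace
1 | 1 | Grace | Ivan
1 | 1 | Ivan | Grace
1 | 1 | Ivan | Ivan
2 | 2 | Heidi | Heidi
2 | 2 | Heidi | Mona
2 | 2 | Mona | Heidi
2 | 2 | Mona | Mona
5 | 5 | Mona | Mona

(1, 1, Grace, Grace); (1, 1, Grace, Ivan); (1, 1, Ivan, Grace); (1, 1, Ivan, Ivan); (2, 2, Heidi, Heidi); (2, 2, Heidi, Mona); (2, 2, Mona, Heidi); (2, 2, Mona, Mona); (5, 5, Mona, Mona)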